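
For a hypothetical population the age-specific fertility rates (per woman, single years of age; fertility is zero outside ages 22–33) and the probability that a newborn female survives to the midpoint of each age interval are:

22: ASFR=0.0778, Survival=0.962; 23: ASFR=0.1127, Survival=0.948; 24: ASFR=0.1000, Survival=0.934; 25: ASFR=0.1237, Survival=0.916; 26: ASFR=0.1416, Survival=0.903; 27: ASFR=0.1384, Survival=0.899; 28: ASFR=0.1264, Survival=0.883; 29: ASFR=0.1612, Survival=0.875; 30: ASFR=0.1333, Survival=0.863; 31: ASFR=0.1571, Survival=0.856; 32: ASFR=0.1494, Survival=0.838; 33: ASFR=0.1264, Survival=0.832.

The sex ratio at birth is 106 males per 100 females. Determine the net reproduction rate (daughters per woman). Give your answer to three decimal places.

Proportion female at birth = 100 / (100 + 106) = 0.48544.
Weighting each age-specific rate by interval width and survival:
  22: 1 × 0.0778 × 0.962 = 0.07484
  23: 1 × 0.1127 × 0.948 = 0.10684
  24: 1 × 0.1000 × 0.934 = 0.09340
  25: 1 × 0.1237 × 0.916 = 0.11331
  26: 1 × 0.1416 × 0.903 = 0.12786
  27: 1 × 0.1384 × 0.899 = 0.12442
  28: 1 × 0.1264 × 0.883 = 0.11161
  29: 1 × 0.1612 × 0.875 = 0.14105
  30: 1 × 0.1333 × 0.863 = 0.11504
  31: 1 × 0.1571 × 0.856 = 0.13448
  32: 1 × 0.1494 × 0.838 = 0.12520
  33: 1 × 0.1264 × 0.832 = 0.10516
Sum = 1.37321
NRR = 0.48544 × 1.37321 = 0.66661
With NRR below 1 the population is below replacement fertility.

0.667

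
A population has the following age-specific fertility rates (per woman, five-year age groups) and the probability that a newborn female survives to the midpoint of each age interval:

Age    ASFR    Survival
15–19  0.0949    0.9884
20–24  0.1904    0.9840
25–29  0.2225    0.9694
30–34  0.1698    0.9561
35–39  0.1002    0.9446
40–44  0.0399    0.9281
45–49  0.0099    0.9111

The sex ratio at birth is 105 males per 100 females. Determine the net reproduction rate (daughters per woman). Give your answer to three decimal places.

1.951

Proportion female at birth = 100 / (100 + 105) = 0.48780.
Weighting each age-specific rate by interval width and survival:
  15–19: 5 × 0.0949 × 0.9884 = 0.46900
  20–24: 5 × 0.1904 × 0.9840 = 0.93677
  25–29: 5 × 0.2225 × 0.9694 = 1.07846
  30–34: 5 × 0.1698 × 0.9561 = 0.81173
  35–39: 5 × 0.1002 × 0.9446 = 0.47324
  40–44: 5 × 0.0399 × 0.9281 = 0.18516
  45–49: 5 × 0.0099 × 0.9111 = 0.04510
Sum = 3.99946
NRR = 0.48780 × 3.99946 = 1.95094
NRR > 1, so each generation more than replaces itself.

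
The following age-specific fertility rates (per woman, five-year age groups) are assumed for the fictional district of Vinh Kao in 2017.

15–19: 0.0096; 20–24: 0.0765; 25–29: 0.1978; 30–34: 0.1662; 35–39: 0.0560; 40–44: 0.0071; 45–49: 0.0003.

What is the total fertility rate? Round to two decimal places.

2.57

Sum of ASFRs = 0.0096 + 0.0765 + 0.1978 + 0.1662 + 0.0560 + 0.0071 + 0.0003 = 0.5135
TFR = 5 × 0.5135 = 2.5675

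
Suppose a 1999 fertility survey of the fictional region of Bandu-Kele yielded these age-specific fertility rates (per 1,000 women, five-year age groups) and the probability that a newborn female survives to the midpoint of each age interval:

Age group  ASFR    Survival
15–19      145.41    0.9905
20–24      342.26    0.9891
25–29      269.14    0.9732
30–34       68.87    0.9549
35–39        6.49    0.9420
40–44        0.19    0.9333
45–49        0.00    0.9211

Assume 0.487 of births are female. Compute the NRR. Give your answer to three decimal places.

Proportion female at birth = 0.487.
Survival-weighted fertility by age (5·fₓ·Sₓ):
  15–19: 5 × 145.41/1000 × 0.9905 = 0.72014
  20–24: 5 × 342.26/1000 × 0.9891 = 1.69265
  25–29: 5 × 269.14/1000 × 0.9732 = 1.30964
  30–34: 5 × 68.87/1000 × 0.9549 = 0.32882
  35–39: 5 × 6.49/1000 × 0.9420 = 0.03057
  40–44: 5 × 0.19/1000 × 0.9333 = 0.00089
  45–49: 5 × 0.00/1000 × 0.9211 = 0.00000
Sum = 4.08271
NRR = 0.487 × 4.08271 = 1.98828

1.988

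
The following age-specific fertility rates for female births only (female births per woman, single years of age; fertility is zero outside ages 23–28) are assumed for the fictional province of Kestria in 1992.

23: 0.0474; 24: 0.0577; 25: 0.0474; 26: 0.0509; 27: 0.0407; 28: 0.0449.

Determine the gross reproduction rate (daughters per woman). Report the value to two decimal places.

Sum of female ASFRs = 0.0474 + 0.0577 + 0.0474 + 0.0509 + 0.0407 + 0.0449 = 0.2890
GRR = 0.289

0.29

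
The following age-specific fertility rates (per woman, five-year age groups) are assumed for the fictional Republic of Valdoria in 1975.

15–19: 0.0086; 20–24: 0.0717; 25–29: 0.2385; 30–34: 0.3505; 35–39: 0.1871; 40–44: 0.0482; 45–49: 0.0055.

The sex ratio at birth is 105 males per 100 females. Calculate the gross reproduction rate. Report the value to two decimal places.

Proportion female at birth = 100 / (100 + 105) = 0.48780.
Sum of ASFRs = 0.0086 + 0.0717 + 0.2385 + 0.3505 + 0.1871 + 0.0482 + 0.0055 = 0.9101
TFR = 5 × 0.9101 = 4.5505
GRR = 0.48780 × 4.5505 = 2.21973

2.22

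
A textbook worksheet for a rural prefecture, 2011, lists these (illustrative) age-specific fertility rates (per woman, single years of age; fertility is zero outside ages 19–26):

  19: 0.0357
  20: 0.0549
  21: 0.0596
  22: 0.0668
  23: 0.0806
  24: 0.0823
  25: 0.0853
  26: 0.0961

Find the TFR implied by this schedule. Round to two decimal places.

0.56

Sum of ASFRs = 0.0357 + 0.0549 + 0.0596 + 0.0668 + 0.0806 + 0.0823 + 0.0853 + 0.0961 = 0.5613
TFR = 0.5613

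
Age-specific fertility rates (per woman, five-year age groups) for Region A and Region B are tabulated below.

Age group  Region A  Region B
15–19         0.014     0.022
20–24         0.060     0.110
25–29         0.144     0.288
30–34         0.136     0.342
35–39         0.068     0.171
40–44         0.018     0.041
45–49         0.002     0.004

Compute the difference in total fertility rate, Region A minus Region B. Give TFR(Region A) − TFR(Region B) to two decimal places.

Region A:
  Sum of ASFRs = 0.014 + 0.060 + 0.144 + 0.136 + 0.068 + 0.018 + 0.002 = 0.442
  TFR = 5 × 0.442 = 2.21
Region B:
  Sum of ASFRs = 0.022 + 0.110 + 0.288 + 0.342 + 0.171 + 0.041 + 0.004 = 0.978
  TFR = 5 × 0.978 = 4.89
Difference = 2.21 − 4.89 = -2.68

-2.68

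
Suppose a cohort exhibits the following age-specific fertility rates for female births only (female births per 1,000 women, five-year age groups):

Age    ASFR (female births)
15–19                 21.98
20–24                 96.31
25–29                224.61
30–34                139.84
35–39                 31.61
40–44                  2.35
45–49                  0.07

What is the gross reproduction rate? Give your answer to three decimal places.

2.584

Sum of female ASFRs = 21.98 + 96.31 + 224.61 + 139.84 + 31.61 + 2.35 + 0.07 = 516.77
GRR = 5 × 516.77 / 1000 = 2.58385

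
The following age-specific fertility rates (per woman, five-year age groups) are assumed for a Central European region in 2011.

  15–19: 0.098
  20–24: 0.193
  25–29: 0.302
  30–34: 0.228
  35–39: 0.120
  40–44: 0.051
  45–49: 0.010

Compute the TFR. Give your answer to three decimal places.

Sum of ASFRs = 0.098 + 0.193 + 0.302 + 0.228 + 0.120 + 0.051 + 0.010 = 1.002
TFR = 5 × 1.002 = 5.01

5.010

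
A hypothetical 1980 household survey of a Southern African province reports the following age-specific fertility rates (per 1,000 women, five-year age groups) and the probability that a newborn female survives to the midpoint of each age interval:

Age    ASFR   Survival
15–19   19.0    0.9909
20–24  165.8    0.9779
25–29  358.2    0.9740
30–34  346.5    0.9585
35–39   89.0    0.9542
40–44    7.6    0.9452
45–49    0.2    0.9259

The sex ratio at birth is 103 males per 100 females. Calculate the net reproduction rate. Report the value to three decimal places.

2.350

Proportion female at birth = 100 / (100 + 103) = 0.49261.
Survival-weighted fertility by age (5·fₓ·Sₓ):
  15–19: 5 × 19.0/1000 × 0.9909 = 0.09414
  20–24: 5 × 165.8/1000 × 0.9779 = 0.81068
  25–29: 5 × 358.2/1000 × 0.9740 = 1.74443
  30–34: 5 × 346.5/1000 × 0.9585 = 1.66060
  35–39: 5 × 89.0/1000 × 0.9542 = 0.42462
  40–44: 5 × 7.6/1000 × 0.9452 = 0.03592
  45–49: 5 × 0.2/1000 × 0.9259 = 0.00093
Sum = 4.77132
NRR = 0.49261 × 4.77132 = 2.35040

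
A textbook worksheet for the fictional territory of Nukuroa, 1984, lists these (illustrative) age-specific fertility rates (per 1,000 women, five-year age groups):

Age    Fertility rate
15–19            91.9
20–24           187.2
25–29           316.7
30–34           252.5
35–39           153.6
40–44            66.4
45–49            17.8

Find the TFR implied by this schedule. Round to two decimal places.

5.43

Sum of ASFRs = 91.9 + 187.2 + 316.7 + 252.5 + 153.6 + 66.4 + 17.8 = 1086.1
TFR = 5 × 1086.1 / 1000 = 5.4305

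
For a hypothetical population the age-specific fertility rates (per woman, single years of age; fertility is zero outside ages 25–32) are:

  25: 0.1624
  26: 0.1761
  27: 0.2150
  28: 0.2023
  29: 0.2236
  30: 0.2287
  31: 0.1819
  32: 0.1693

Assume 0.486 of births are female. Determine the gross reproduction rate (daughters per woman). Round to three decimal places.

0.758

Proportion female at birth = 0.486.
Sum of ASFRs = 0.1624 + 0.1761 + 0.2150 + 0.2023 + 0.2236 + 0.2287 + 0.1819 + 0.1693 = 1.5593
TFR = 1.5593
GRR = 0.486 × 1.5593 = 0.75782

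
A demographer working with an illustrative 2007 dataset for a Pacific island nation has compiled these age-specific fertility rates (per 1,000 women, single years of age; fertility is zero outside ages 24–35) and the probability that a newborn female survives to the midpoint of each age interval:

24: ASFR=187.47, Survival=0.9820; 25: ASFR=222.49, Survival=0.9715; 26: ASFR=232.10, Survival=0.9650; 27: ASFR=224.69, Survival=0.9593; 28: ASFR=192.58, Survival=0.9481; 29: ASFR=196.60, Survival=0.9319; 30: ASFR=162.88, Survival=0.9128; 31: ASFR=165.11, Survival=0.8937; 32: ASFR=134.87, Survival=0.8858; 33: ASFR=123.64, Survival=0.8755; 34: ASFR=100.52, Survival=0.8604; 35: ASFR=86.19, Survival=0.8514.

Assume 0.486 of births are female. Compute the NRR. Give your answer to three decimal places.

Proportion female at birth = 0.486.
Weighting each age-specific rate by interval width and survival:
  24: 1 × 187.47/1000 × 0.9820 = 0.18410
  25: 1 × 222.49/1000 × 0.9715 = 0.21615
  26: 1 × 232.10/1000 × 0.9650 = 0.22398
  27: 1 × 224.69/1000 × 0.9593 = 0.21555
  28: 1 × 192.58/1000 × 0.9481 = 0.18259
  29: 1 × 196.60/1000 × 0.9319 = 0.18321
  30: 1 × 162.88/1000 × 0.9128 = 0.14868
  31: 1 × 165.11/1000 × 0.8937 = 0.14756
  32: 1 × 134.87/1000 × 0.8858 = 0.11947
  33: 1 × 123.64/1000 × 0.8755 = 0.10825
  34: 1 × 100.52/1000 × 0.8604 = 0.08649
  35: 1 × 86.19/1000 × 0.8514 = 0.07338
Sum = 1.88941
NRR = 0.486 × 1.88941 = 0.91825

0.918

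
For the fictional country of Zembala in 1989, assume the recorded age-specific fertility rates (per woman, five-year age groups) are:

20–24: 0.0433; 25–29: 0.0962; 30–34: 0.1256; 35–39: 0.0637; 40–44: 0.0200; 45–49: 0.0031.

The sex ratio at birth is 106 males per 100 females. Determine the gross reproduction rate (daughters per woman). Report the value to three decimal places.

0.854

Proportion female at birth = 100 / (100 + 106) = 0.48544.
Sum of ASFRs = 0.0433 + 0.0962 + 0.1256 + 0.0637 + 0.0200 + 0.0031 = 0.3519
TFR = 5 × 0.3519 = 1.7595
GRR = 0.48544 × 1.7595 = 0.85413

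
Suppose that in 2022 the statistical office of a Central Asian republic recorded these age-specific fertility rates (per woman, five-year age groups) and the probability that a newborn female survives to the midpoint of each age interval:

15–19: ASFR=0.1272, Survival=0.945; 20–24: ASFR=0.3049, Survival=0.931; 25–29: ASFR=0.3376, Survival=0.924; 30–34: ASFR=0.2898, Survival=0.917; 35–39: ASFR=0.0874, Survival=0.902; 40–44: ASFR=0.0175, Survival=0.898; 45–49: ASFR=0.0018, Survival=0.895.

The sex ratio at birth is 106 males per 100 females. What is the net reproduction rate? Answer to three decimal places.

2.616

Proportion female at birth = 100 / (100 + 106) = 0.48544.
Each age group contributes 5 × ASFR × survival:
  15–19: 5 × 0.1272 × 0.945 = 0.60102
  20–24: 5 × 0.3049 × 0.931 = 1.41931
  25–29: 5 × 0.3376 × 0.924 = 1.55971
  30–34: 5 × 0.2898 × 0.917 = 1.32873
  35–39: 5 × 0.0874 × 0.902 = 0.39417
  40–44: 5 × 0.0175 × 0.898 = 0.07858
  45–49: 5 × 0.0018 × 0.895 = 0.00806
Sum = 5.38958
NRR = 0.48544 × 5.38958 = 2.61632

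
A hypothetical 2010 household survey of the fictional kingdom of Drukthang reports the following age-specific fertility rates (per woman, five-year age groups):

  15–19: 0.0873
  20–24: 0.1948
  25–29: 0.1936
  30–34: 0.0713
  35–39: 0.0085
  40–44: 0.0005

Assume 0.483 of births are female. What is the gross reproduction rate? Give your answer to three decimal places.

Proportion female at birth = 0.483.
Sum of ASFRs = 0.0873 + 0.1948 + 0.1936 + 0.0713 + 0.0085 + 0.0005 = 0.5560
TFR = 5 × 0.5560 = 2.78
GRR = 0.483 × 2.78 = 1.34274

1.343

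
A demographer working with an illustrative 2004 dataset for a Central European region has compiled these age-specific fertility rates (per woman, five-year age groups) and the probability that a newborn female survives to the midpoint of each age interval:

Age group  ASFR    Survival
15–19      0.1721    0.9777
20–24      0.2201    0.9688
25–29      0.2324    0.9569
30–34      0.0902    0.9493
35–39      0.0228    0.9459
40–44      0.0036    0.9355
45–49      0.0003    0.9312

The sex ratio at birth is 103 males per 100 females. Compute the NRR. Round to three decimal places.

Proportion female at birth = 100 / (100 + 103) = 0.49261.
Per-age-group product (5 × ASFR × survival probability):
  15–19: 5 × 0.1721 × 0.9777 = 0.84131
  20–24: 5 × 0.2201 × 0.9688 = 1.06616
  25–29: 5 × 0.2324 × 0.9569 = 1.11192
  30–34: 5 × 0.0902 × 0.9493 = 0.42813
  35–39: 5 × 0.0228 × 0.9459 = 0.10783
  40–44: 5 × 0.0036 × 0.9355 = 0.01684
  45–49: 5 × 0.0003 × 0.9312 = 0.00140
Sum = 3.57359
NRR = 0.49261 × 3.57359 = 1.76039

1.760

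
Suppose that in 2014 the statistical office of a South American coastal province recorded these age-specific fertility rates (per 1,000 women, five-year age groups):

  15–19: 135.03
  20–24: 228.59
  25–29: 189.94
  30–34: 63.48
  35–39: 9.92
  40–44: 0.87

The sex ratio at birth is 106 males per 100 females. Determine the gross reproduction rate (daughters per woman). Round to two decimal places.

Proportion female at birth = 100 / (100 + 106) = 0.48544.
Sum of ASFRs = 135.03 + 228.59 + 189.94 + 63.48 + 9.92 + 0.87 = 627.83
TFR = 5 × 627.83 / 1000 = 3.13915
GRR = 0.48544 × 3.13915 = 1.52387

1.52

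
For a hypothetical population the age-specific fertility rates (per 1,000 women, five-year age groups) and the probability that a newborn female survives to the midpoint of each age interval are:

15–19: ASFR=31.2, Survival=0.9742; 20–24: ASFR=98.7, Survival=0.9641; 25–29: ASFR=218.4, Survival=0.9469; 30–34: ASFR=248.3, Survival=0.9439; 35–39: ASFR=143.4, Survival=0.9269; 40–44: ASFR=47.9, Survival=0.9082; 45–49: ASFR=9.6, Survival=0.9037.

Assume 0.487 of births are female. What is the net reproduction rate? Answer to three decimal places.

Proportion female at birth = 0.487.
Each age group contributes 5 × ASFR × survival:
  15–19: 5 × 31.2/1000 × 0.9742 = 0.15198
  20–24: 5 × 98.7/1000 × 0.9641 = 0.47578
  25–29: 5 × 218.4/1000 × 0.9469 = 1.03401
  30–34: 5 × 248.3/1000 × 0.9439 = 1.17185
  35–39: 5 × 143.4/1000 × 0.9269 = 0.66459
  40–44: 5 × 47.9/1000 × 0.9082 = 0.21751
  45–49: 5 × 9.6/1000 × 0.9037 = 0.04338
Sum = 3.75910
NRR = 0.487 × 3.75910 = 1.83068
With NRR above 1 the population is above replacement fertility.

1.831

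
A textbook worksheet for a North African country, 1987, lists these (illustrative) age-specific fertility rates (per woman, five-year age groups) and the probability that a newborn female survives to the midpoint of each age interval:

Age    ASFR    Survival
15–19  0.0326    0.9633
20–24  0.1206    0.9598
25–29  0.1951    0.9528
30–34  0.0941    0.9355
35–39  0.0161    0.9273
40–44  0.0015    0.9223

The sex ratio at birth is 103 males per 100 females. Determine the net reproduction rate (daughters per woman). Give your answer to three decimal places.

1.077

Proportion female at birth = 100 / (100 + 103) = 0.49261.
Each age group contributes 5 × ASFR × survival:
  15–19: 5 × 0.0326 × 0.9633 = 0.15702
  20–24: 5 × 0.1206 × 0.9598 = 0.57876
  25–29: 5 × 0.1951 × 0.9528 = 0.92946
  30–34: 5 × 0.0941 × 0.9355 = 0.44015
  35–39: 5 × 0.0161 × 0.9273 = 0.07465
  40–44: 5 × 0.0015 × 0.9223 = 0.00692
Sum = 2.18696
NRR = 0.49261 × 2.18696 = 1.07732
An NRR exceeding 1 indicates intrinsic growth under these rates.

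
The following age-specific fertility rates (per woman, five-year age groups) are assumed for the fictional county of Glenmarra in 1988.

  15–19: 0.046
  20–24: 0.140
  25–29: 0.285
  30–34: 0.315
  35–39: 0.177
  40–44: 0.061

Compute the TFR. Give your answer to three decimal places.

5.120

Sum of ASFRs = 0.046 + 0.140 + 0.285 + 0.315 + 0.177 + 0.061 = 1.024
TFR = 5 × 1.024 = 5.12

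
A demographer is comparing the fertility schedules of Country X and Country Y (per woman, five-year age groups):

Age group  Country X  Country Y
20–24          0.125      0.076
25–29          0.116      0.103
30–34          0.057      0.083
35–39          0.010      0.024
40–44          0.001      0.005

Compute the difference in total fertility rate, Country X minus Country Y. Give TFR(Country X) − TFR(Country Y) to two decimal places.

0.09

Country X:
  Sum of ASFRs = 0.125 + 0.116 + 0.057 + 0.010 + 0.001 = 0.309
  TFR = 5 × 0.309 = 1.545
Country Y:
  Sum of ASFRs = 0.076 + 0.103 + 0.083 + 0.024 + 0.005 = 0.291
  TFR = 5 × 0.291 = 1.455
Difference = 1.545 − 1.455 = 0.09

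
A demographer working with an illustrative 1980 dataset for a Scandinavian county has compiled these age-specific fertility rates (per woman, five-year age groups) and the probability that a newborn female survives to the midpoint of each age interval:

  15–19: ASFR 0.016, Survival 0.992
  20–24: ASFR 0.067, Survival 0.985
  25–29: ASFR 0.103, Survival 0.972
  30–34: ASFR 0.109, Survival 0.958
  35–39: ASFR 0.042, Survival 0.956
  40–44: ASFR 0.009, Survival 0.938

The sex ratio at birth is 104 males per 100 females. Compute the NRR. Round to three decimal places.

Proportion female at birth = 100 / (100 + 104) = 0.49020.
Per-age-group product (5 × ASFR × survival probability):
  15–19: 5 × 0.016 × 0.992 = 0.07936
  20–24: 5 × 0.067 × 0.985 = 0.32998
  25–29: 5 × 0.103 × 0.972 = 0.50058
  30–34: 5 × 0.109 × 0.958 = 0.52211
  35–39: 5 × 0.042 × 0.956 = 0.20076
  40–44: 5 × 0.009 × 0.938 = 0.04221
Sum = 1.67500
NRR = 0.49020 × 1.67500 = 0.82109
An NRR under 1 implies long-run decline under these rates.

0.821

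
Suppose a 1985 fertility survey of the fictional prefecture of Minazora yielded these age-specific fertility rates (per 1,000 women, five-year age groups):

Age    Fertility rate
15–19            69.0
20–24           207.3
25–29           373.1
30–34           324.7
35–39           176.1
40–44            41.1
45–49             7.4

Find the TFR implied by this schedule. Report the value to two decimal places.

5.99

Sum of ASFRs = 69.0 + 207.3 + 373.1 + 324.7 + 176.1 + 41.1 + 7.4 = 1198.7
TFR = 5 × 1198.7 / 1000 = 5.9935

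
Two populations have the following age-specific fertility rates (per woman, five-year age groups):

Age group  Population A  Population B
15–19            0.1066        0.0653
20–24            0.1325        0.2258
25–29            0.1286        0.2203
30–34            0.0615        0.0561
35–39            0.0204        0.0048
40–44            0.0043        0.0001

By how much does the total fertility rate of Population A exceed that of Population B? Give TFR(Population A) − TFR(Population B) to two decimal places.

-0.59

Population A:
  Sum of ASFRs = 0.1066 + 0.1325 + 0.1286 + 0.0615 + 0.0204 + 0.0043 = 0.4539
  TFR = 5 × 0.4539 = 2.2695
Population B:
  Sum of ASFRs = 0.0653 + 0.2258 + 0.2203 + 0.0561 + 0.0048 + 0.0001 = 0.5724
  TFR = 5 × 0.5724 = 2.862
Difference = 2.2695 − 2.862 = -0.5925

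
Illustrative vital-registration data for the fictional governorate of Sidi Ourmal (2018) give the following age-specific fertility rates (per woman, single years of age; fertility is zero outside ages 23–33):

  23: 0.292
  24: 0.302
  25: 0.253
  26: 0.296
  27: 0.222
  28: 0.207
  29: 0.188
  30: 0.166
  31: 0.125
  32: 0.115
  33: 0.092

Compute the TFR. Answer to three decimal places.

2.258

Sum of ASFRs = 0.292 + 0.302 + 0.253 + 0.296 + 0.222 + 0.207 + 0.188 + 0.166 + 0.125 + 0.115 + 0.092 = 2.258
TFR = 2.258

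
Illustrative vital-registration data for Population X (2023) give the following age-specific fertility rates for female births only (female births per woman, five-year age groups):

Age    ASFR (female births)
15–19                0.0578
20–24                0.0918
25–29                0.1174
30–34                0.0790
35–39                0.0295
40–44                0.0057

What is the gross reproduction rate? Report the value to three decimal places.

1.906

Sum of female ASFRs = 0.0578 + 0.0918 + 0.1174 + 0.0790 + 0.0295 + 0.0057 = 0.3812
GRR = 5 × 0.3812 = 1.906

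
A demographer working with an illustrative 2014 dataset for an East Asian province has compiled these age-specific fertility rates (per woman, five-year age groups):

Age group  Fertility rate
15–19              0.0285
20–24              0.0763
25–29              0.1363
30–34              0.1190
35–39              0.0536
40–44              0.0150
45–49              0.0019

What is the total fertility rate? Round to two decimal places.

2.15

Sum of ASFRs = 0.0285 + 0.0763 + 0.1363 + 0.1190 + 0.0536 + 0.0150 + 0.0019 = 0.4306
TFR = 5 × 0.4306 = 2.153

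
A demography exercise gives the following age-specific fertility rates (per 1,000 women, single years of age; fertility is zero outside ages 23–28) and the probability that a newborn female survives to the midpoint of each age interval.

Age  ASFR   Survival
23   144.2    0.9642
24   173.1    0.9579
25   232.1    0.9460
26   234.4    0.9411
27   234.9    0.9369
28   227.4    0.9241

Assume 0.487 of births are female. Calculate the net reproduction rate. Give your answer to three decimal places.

Proportion female at birth = 0.487.
Weighting each age-specific rate by interval width and survival:
  23: 1 × 144.2/1000 × 0.9642 = 0.13904
  24: 1 × 173.1/1000 × 0.9579 = 0.16581
  25: 1 × 232.1/1000 × 0.9460 = 0.21957
  26: 1 × 234.4/1000 × 0.9411 = 0.22059
  27: 1 × 234.9/1000 × 0.9369 = 0.22008
  28: 1 × 227.4/1000 × 0.9241 = 0.21014
Sum = 1.17523
NRR = 0.487 × 1.17523 = 0.57234
An NRR under 1 implies long-run decline under these rates.

0.572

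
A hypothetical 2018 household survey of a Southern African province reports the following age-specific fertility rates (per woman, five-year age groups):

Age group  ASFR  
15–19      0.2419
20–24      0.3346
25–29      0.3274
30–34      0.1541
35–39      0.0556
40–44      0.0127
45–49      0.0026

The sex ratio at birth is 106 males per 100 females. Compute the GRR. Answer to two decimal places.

Proportion female at birth = 100 / (100 + 106) = 0.48544.
Sum of ASFRs = 0.2419 + 0.3346 + 0.3274 + 0.1541 + 0.0556 + 0.0127 + 0.0026 = 1.1289
TFR = 5 × 1.1289 = 5.6445
GRR = 0.48544 × 5.6445 = 2.74007

2.74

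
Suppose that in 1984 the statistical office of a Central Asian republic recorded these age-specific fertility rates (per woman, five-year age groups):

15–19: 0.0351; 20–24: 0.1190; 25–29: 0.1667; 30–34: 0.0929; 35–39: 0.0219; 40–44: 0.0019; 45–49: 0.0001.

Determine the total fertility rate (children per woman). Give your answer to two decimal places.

Sum of ASFRs = 0.0351 + 0.1190 + 0.1667 + 0.0929 + 0.0219 + 0.0019 + 0.0001 = 0.4376
TFR = 5 × 0.4376 = 2.188

2.19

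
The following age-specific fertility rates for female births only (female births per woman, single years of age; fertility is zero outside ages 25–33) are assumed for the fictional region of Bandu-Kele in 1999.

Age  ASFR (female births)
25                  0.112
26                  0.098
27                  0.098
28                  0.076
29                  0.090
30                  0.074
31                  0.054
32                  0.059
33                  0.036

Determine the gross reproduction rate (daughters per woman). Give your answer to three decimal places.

Sum of female ASFRs = 0.112 + 0.098 + 0.098 + 0.076 + 0.090 + 0.074 + 0.054 + 0.059 + 0.036 = 0.697
GRR = 0.697

0.697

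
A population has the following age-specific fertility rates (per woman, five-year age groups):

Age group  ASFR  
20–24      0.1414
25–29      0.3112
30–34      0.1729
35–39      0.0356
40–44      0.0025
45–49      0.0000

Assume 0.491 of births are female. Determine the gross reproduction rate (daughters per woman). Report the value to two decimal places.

1.63

Proportion female at birth = 0.491.
Sum of ASFRs = 0.1414 + 0.3112 + 0.1729 + 0.0356 + 0.0025 + 0.0000 = 0.6636
TFR = 5 × 0.6636 = 3.318
GRR = 0.491 × 3.318 = 1.62914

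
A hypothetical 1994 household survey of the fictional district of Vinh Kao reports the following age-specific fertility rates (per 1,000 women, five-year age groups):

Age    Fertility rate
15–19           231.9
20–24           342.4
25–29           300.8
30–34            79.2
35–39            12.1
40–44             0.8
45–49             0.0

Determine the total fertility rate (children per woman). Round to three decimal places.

4.836

Sum of ASFRs = 231.9 + 342.4 + 300.8 + 79.2 + 12.1 + 0.8 + 0.0 = 967.2
TFR = 5 × 967.2 / 1000 = 4.836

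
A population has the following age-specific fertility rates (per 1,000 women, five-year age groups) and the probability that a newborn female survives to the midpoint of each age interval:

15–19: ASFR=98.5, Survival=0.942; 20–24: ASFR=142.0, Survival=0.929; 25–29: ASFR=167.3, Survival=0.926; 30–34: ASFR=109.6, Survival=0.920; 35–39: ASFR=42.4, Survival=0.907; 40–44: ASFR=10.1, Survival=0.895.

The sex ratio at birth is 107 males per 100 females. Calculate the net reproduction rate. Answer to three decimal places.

1.275

Proportion female at birth = 100 / (100 + 107) = 0.48309.
Survival-weighted fertility by age (5·fₓ·Sₓ):
  15–19: 5 × 98.5/1000 × 0.942 = 0.46394
  20–24: 5 × 142.0/1000 × 0.929 = 0.65959
  25–29: 5 × 167.3/1000 × 0.926 = 0.77460
  30–34: 5 × 109.6/1000 × 0.920 = 0.50416
  35–39: 5 × 42.4/1000 × 0.907 = 0.19228
  40–44: 5 × 10.1/1000 × 0.895 = 0.04520
Sum = 2.63977
NRR = 0.48309 × 2.63977 = 1.27525
An NRR exceeding 1 indicates intrinsic growth under these rates.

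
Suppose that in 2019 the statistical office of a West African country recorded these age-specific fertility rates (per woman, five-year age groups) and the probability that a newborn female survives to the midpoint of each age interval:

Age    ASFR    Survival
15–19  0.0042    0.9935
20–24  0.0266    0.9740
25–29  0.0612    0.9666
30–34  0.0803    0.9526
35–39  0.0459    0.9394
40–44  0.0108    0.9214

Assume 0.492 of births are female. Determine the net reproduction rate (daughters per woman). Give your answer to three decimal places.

Proportion female at birth = 0.492.
Weighting each age-specific rate by interval width and survival:
  15–19: 5 × 0.0042 × 0.9935 = 0.02086
  20–24: 5 × 0.0266 × 0.9740 = 0.12954
  25–29: 5 × 0.0612 × 0.9666 = 0.29578
  30–34: 5 × 0.0803 × 0.9526 = 0.38247
  35–39: 5 × 0.0459 × 0.9394 = 0.21559
  40–44: 5 × 0.0108 × 0.9214 = 0.04976
Sum = 1.09400
NRR = 0.492 × 1.09400 = 0.53825
An NRR under 1 implies long-run decline under these rates.

0.538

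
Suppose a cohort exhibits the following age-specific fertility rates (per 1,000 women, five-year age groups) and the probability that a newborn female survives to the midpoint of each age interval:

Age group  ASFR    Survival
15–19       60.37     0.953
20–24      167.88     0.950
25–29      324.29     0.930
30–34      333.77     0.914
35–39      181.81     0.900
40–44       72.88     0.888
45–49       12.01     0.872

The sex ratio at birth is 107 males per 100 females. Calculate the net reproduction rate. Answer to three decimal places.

2.566

Proportion female at birth = 100 / (100 + 107) = 0.48309.
Each age group contributes 5 × ASFR × survival:
  15–19: 5 × 60.37/1000 × 0.953 = 0.28766
  20–24: 5 × 167.88/1000 × 0.950 = 0.79743
  25–29: 5 × 324.29/1000 × 0.930 = 1.50795
  30–34: 5 × 333.77/1000 × 0.914 = 1.52533
  35–39: 5 × 181.81/1000 × 0.900 = 0.81815
  40–44: 5 × 72.88/1000 × 0.888 = 0.32359
  45–49: 5 × 12.01/1000 × 0.872 = 0.05236
Sum = 5.31247
NRR = 0.48309 × 5.31247 = 2.56640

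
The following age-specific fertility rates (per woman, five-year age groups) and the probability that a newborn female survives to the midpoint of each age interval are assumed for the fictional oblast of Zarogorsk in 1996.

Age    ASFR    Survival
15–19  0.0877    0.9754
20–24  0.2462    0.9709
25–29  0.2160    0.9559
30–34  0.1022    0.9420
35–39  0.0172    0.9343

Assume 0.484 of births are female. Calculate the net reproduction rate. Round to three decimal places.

1.557

Proportion female at birth = 0.484.
Weighting each age-specific rate by interval width and survival:
  15–19: 5 × 0.0877 × 0.9754 = 0.42771
  20–24: 5 × 0.2462 × 0.9709 = 1.19518
  25–29: 5 × 0.2160 × 0.9559 = 1.03237
  30–34: 5 × 0.1022 × 0.9420 = 0.48136
  35–39: 5 × 0.0172 × 0.9343 = 0.08035
Sum = 3.21697
NRR = 0.484 × 3.21697 = 1.55701
With NRR above 1 the population is above replacement fertility.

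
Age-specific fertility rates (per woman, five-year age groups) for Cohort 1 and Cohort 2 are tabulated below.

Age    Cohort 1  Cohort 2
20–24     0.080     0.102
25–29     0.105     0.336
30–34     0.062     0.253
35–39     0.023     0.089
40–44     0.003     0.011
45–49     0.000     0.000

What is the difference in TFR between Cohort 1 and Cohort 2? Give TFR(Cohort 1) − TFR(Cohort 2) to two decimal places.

-2.59

Cohort 1:
  Sum of ASFRs = 0.080 + 0.105 + 0.062 + 0.023 + 0.003 + 0.000 = 0.273
  TFR = 5 × 0.273 = 1.365
Cohort 2:
  Sum of ASFRs = 0.102 + 0.336 + 0.253 + 0.089 + 0.011 + 0.000 = 0.791
  TFR = 5 × 0.791 = 3.955
Difference = 1.365 − 3.955 = -2.59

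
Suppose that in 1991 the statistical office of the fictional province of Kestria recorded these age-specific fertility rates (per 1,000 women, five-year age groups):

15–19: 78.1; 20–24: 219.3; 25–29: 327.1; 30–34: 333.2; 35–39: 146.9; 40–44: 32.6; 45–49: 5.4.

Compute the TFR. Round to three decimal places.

Sum of ASFRs = 78.1 + 219.3 + 327.1 + 333.2 + 146.9 + 32.6 + 5.4 = 1142.6
TFR = 5 × 1142.6 / 1000 = 5.713

5.713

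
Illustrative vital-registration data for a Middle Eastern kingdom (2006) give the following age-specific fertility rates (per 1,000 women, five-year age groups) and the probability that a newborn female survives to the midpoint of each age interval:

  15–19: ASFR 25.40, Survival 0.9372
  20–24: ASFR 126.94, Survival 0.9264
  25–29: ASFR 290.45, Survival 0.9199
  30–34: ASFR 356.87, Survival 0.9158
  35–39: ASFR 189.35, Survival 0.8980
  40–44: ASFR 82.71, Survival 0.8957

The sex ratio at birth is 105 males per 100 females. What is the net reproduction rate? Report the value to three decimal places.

2.389

Proportion female at birth = 100 / (100 + 105) = 0.48780.
Each age group contributes 5 × ASFR × survival:
  15–19: 5 × 25.40/1000 × 0.9372 = 0.11902
  20–24: 5 × 126.94/1000 × 0.9264 = 0.58799
  25–29: 5 × 290.45/1000 × 0.9199 = 1.33592
  30–34: 5 × 356.87/1000 × 0.9158 = 1.63411
  35–39: 5 × 189.35/1000 × 0.8980 = 0.85018
  40–44: 5 × 82.71/1000 × 0.8957 = 0.37042
Sum = 4.89764
NRR = 0.48780 × 4.89764 = 2.38907
NRR > 1, so each generation more than replaces itself.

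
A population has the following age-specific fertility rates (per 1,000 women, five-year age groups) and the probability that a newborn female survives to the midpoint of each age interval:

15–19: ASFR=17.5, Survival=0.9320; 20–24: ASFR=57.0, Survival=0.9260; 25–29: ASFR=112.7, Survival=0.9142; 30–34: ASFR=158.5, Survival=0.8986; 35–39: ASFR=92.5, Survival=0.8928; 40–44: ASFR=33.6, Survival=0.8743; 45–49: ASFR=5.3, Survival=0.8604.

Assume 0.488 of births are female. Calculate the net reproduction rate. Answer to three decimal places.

Proportion female at birth = 0.488.
Each age group contributes 5 × ASFR × survival:
  15–19: 5 × 17.5/1000 × 0.9320 = 0.08155
  20–24: 5 × 57.0/1000 × 0.9260 = 0.26391
  25–29: 5 × 112.7/1000 × 0.9142 = 0.51515
  30–34: 5 × 158.5/1000 × 0.8986 = 0.71214
  35–39: 5 × 92.5/1000 × 0.8928 = 0.41292
  40–44: 5 × 33.6/1000 × 0.8743 = 0.14688
  45–49: 5 × 5.3/1000 × 0.8604 = 0.02280
Sum = 2.15535
NRR = 0.488 × 2.15535 = 1.05181
With NRR above 1 the population is above replacement fertility.

1.052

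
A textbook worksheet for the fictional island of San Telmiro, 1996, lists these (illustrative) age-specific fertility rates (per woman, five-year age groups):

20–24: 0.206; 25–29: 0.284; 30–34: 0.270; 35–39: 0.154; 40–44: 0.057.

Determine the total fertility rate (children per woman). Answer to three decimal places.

Sum of ASFRs = 0.206 + 0.284 + 0.270 + 0.154 + 0.057 = 0.971
TFR = 5 × 0.971 = 4.855

4.855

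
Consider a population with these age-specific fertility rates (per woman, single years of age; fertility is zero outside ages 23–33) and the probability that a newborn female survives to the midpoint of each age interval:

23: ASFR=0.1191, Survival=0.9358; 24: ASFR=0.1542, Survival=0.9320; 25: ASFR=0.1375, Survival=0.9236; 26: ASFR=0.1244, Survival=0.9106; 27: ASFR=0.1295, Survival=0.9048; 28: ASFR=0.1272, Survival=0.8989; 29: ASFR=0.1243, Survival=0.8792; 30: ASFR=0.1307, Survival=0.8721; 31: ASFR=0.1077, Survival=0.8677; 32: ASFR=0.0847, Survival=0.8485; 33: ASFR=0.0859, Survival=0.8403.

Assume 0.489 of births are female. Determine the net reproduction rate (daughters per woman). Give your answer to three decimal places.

Proportion female at birth = 0.489.
Survival-weighted fertility by age (1·fₓ·Sₓ):
  23: 1 × 0.1191 × 0.9358 = 0.11145
  24: 1 × 0.1542 × 0.9320 = 0.14371
  25: 1 × 0.1375 × 0.9236 = 0.12700
  26: 1 × 0.1244 × 0.9106 = 0.11328
  27: 1 × 0.1295 × 0.9048 = 0.11717
  28: 1 × 0.1272 × 0.8989 = 0.11434
  29: 1 × 0.1243 × 0.8792 = 0.10928
  30: 1 × 0.1307 × 0.8721 = 0.11398
  31: 1 × 0.1077 × 0.8677 = 0.09345
  32: 1 × 0.0847 × 0.8485 = 0.07187
  33: 1 × 0.0859 × 0.8403 = 0.07218
Sum = 1.18771
NRR = 0.489 × 1.18771 = 0.58079

0.581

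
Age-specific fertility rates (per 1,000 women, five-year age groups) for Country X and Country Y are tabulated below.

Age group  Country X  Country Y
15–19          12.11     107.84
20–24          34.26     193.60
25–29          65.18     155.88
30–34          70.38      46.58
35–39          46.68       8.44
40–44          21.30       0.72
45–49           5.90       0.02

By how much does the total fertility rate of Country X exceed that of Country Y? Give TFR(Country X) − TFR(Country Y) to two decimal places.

Country X:
  Sum of ASFRs = 12.11 + 34.26 + 65.18 + 70.38 + 46.68 + 21.30 + 5.90 = 255.81
  TFR = 5 × 255.81 / 1000 = 1.27905
Country Y:
  Sum of ASFRs = 107.84 + 193.60 + 155.88 + 46.58 + 8.44 + 0.72 + 0.02 = 513.08
  TFR = 5 × 513.08 / 1000 = 2.5654
Difference = 1.27905 − 2.5654 = -1.28635

-1.29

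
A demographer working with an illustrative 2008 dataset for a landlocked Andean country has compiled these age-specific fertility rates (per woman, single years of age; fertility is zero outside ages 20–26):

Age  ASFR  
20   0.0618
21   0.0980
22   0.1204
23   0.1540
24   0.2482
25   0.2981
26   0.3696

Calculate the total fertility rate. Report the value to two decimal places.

1.35

Sum of ASFRs = 0.0618 + 0.0980 + 0.1204 + 0.1540 + 0.2482 + 0.2981 + 0.3696 = 1.3501
TFR = 1.3501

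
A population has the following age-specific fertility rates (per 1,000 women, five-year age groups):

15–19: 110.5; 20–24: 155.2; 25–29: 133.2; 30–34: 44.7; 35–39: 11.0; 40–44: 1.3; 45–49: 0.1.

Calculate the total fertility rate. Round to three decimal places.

Sum of ASFRs = 110.5 + 155.2 + 133.2 + 44.7 + 11.0 + 1.3 + 0.1 = 456.0
TFR = 5 × 456.0 / 1000 = 2.28

2.280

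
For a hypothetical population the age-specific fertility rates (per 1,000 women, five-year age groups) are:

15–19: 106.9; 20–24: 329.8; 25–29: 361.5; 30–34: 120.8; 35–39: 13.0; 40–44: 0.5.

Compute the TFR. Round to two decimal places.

4.66

Sum of ASFRs = 106.9 + 329.8 + 361.5 + 120.8 + 13.0 + 0.5 = 932.5
TFR = 5 × 932.5 / 1000 = 4.6625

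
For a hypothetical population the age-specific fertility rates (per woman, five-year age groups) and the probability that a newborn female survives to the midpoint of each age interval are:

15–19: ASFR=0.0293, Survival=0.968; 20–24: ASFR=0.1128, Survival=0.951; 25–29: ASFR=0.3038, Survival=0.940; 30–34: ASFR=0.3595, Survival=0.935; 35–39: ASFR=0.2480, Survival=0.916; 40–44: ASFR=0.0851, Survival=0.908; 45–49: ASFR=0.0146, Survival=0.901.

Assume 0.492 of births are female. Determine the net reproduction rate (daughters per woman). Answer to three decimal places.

Proportion female at birth = 0.492.
Each age group contributes 5 × ASFR × survival:
  15–19: 5 × 0.0293 × 0.968 = 0.14181
  20–24: 5 × 0.1128 × 0.951 = 0.53636
  25–29: 5 × 0.3038 × 0.940 = 1.42786
  30–34: 5 × 0.3595 × 0.935 = 1.68066
  35–39: 5 × 0.2480 × 0.916 = 1.13584
  40–44: 5 × 0.0851 × 0.908 = 0.38635
  45–49: 5 × 0.0146 × 0.901 = 0.06577
Sum = 5.37465
NRR = 0.492 × 5.37465 = 2.64433

2.644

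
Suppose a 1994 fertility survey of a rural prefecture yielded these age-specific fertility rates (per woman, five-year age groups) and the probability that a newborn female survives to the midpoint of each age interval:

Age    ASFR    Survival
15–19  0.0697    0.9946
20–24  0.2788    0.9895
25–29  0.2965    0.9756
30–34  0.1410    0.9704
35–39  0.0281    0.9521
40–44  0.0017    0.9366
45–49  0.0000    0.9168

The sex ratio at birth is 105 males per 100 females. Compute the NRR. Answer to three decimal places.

Proportion female at birth = 100 / (100 + 105) = 0.48780.
Survival-weighted fertility by age (5·fₓ·Sₓ):
  15–19: 5 × 0.0697 × 0.9946 = 0.34662
  20–24: 5 × 0.2788 × 0.9895 = 1.37936
  25–29: 5 × 0.2965 × 0.9756 = 1.44633
  30–34: 5 × 0.1410 × 0.9704 = 0.68413
  35–39: 5 × 0.0281 × 0.9521 = 0.13377
  40–44: 5 × 0.0017 × 0.9366 = 0.00796
  45–49: 5 × 0.0000 × 0.9168 = 0.00000
Sum = 3.99817
NRR = 0.48780 × 3.99817 = 1.95031
With NRR above 1 the population is above replacement fertility.

1.950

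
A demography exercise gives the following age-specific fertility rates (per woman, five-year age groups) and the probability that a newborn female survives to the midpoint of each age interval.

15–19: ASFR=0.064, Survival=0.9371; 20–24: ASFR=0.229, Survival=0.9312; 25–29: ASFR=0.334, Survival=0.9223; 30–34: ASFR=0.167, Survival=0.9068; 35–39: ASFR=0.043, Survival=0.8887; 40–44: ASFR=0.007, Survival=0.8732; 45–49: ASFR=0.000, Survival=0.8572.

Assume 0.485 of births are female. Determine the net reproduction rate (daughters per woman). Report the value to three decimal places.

Proportion female at birth = 0.485.
Survival-weighted fertility by age (5·fₓ·Sₓ):
  15–19: 5 × 0.064 × 0.9371 = 0.29987
  20–24: 5 × 0.229 × 0.9312 = 1.06622
  25–29: 5 × 0.334 × 0.9223 = 1.54024
  30–34: 5 × 0.167 × 0.9068 = 0.75718
  35–39: 5 × 0.043 × 0.8887 = 0.19107
  40–44: 5 × 0.007 × 0.8732 = 0.03056
  45–49: 5 × 0.000 × 0.8572 = 0.00000
Sum = 3.88514
NRR = 0.485 × 3.88514 = 1.88429

1.884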